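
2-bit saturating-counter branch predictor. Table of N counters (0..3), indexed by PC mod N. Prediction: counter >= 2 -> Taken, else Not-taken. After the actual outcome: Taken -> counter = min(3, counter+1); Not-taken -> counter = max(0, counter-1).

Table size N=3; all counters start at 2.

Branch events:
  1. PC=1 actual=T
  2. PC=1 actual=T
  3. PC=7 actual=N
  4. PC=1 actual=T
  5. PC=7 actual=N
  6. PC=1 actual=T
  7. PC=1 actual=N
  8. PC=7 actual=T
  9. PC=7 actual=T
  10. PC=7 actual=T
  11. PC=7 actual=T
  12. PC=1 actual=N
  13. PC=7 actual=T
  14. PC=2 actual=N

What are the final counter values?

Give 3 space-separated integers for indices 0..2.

Answer: 2 3 1

Derivation:
Ev 1: PC=1 idx=1 pred=T actual=T -> ctr[1]=3
Ev 2: PC=1 idx=1 pred=T actual=T -> ctr[1]=3
Ev 3: PC=7 idx=1 pred=T actual=N -> ctr[1]=2
Ev 4: PC=1 idx=1 pred=T actual=T -> ctr[1]=3
Ev 5: PC=7 idx=1 pred=T actual=N -> ctr[1]=2
Ev 6: PC=1 idx=1 pred=T actual=T -> ctr[1]=3
Ev 7: PC=1 idx=1 pred=T actual=N -> ctr[1]=2
Ev 8: PC=7 idx=1 pred=T actual=T -> ctr[1]=3
Ev 9: PC=7 idx=1 pred=T actual=T -> ctr[1]=3
Ev 10: PC=7 idx=1 pred=T actual=T -> ctr[1]=3
Ev 11: PC=7 idx=1 pred=T actual=T -> ctr[1]=3
Ev 12: PC=1 idx=1 pred=T actual=N -> ctr[1]=2
Ev 13: PC=7 idx=1 pred=T actual=T -> ctr[1]=3
Ev 14: PC=2 idx=2 pred=T actual=N -> ctr[2]=1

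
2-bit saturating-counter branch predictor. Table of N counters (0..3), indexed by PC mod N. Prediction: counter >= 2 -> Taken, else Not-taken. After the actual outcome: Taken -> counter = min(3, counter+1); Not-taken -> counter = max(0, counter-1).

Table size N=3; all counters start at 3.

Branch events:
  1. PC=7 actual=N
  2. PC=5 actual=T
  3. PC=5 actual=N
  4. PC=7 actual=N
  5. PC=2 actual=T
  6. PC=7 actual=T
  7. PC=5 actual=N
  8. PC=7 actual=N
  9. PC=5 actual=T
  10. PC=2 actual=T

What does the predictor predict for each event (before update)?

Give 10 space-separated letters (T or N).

Ev 1: PC=7 idx=1 pred=T actual=N -> ctr[1]=2
Ev 2: PC=5 idx=2 pred=T actual=T -> ctr[2]=3
Ev 3: PC=5 idx=2 pred=T actual=N -> ctr[2]=2
Ev 4: PC=7 idx=1 pred=T actual=N -> ctr[1]=1
Ev 5: PC=2 idx=2 pred=T actual=T -> ctr[2]=3
Ev 6: PC=7 idx=1 pred=N actual=T -> ctr[1]=2
Ev 7: PC=5 idx=2 pred=T actual=N -> ctr[2]=2
Ev 8: PC=7 idx=1 pred=T actual=N -> ctr[1]=1
Ev 9: PC=5 idx=2 pred=T actual=T -> ctr[2]=3
Ev 10: PC=2 idx=2 pred=T actual=T -> ctr[2]=3

Answer: T T T T T N T T T T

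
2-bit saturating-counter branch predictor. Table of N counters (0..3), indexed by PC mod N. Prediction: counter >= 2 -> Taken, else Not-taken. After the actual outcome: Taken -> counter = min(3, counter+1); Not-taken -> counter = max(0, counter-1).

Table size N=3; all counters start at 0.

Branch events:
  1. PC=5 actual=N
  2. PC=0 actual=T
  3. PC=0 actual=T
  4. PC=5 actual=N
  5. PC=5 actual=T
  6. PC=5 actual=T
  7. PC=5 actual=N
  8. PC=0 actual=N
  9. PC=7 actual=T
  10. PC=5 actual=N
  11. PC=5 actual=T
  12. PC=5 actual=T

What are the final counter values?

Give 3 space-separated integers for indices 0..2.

Ev 1: PC=5 idx=2 pred=N actual=N -> ctr[2]=0
Ev 2: PC=0 idx=0 pred=N actual=T -> ctr[0]=1
Ev 3: PC=0 idx=0 pred=N actual=T -> ctr[0]=2
Ev 4: PC=5 idx=2 pred=N actual=N -> ctr[2]=0
Ev 5: PC=5 idx=2 pred=N actual=T -> ctr[2]=1
Ev 6: PC=5 idx=2 pred=N actual=T -> ctr[2]=2
Ev 7: PC=5 idx=2 pred=T actual=N -> ctr[2]=1
Ev 8: PC=0 idx=0 pred=T actual=N -> ctr[0]=1
Ev 9: PC=7 idx=1 pred=N actual=T -> ctr[1]=1
Ev 10: PC=5 idx=2 pred=N actual=N -> ctr[2]=0
Ev 11: PC=5 idx=2 pred=N actual=T -> ctr[2]=1
Ev 12: PC=5 idx=2 pred=N actual=T -> ctr[2]=2

Answer: 1 1 2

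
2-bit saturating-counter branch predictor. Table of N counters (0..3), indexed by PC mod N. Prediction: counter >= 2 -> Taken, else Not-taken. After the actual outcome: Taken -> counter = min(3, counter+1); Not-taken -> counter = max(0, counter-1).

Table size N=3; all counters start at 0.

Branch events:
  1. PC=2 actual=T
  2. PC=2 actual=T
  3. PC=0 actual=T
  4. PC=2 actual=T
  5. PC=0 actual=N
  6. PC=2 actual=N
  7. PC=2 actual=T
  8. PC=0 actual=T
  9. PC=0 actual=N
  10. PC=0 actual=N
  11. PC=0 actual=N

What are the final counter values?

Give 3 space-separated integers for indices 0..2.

Ev 1: PC=2 idx=2 pred=N actual=T -> ctr[2]=1
Ev 2: PC=2 idx=2 pred=N actual=T -> ctr[2]=2
Ev 3: PC=0 idx=0 pred=N actual=T -> ctr[0]=1
Ev 4: PC=2 idx=2 pred=T actual=T -> ctr[2]=3
Ev 5: PC=0 idx=0 pred=N actual=N -> ctr[0]=0
Ev 6: PC=2 idx=2 pred=T actual=N -> ctr[2]=2
Ev 7: PC=2 idx=2 pred=T actual=T -> ctr[2]=3
Ev 8: PC=0 idx=0 pred=N actual=T -> ctr[0]=1
Ev 9: PC=0 idx=0 pred=N actual=N -> ctr[0]=0
Ev 10: PC=0 idx=0 pred=N actual=N -> ctr[0]=0
Ev 11: PC=0 idx=0 pred=N actual=N -> ctr[0]=0

Answer: 0 0 3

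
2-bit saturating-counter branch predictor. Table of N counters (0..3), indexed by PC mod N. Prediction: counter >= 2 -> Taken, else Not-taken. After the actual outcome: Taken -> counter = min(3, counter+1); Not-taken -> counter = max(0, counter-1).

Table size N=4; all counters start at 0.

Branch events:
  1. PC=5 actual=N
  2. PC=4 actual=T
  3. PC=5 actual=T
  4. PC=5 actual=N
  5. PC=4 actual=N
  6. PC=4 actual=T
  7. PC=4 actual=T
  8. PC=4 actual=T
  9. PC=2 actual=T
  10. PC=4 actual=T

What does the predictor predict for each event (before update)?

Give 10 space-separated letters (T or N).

Answer: N N N N N N N T N T

Derivation:
Ev 1: PC=5 idx=1 pred=N actual=N -> ctr[1]=0
Ev 2: PC=4 idx=0 pred=N actual=T -> ctr[0]=1
Ev 3: PC=5 idx=1 pred=N actual=T -> ctr[1]=1
Ev 4: PC=5 idx=1 pred=N actual=N -> ctr[1]=0
Ev 5: PC=4 idx=0 pred=N actual=N -> ctr[0]=0
Ev 6: PC=4 idx=0 pred=N actual=T -> ctr[0]=1
Ev 7: PC=4 idx=0 pred=N actual=T -> ctr[0]=2
Ev 8: PC=4 idx=0 pred=T actual=T -> ctr[0]=3
Ev 9: PC=2 idx=2 pred=N actual=T -> ctr[2]=1
Ev 10: PC=4 idx=0 pred=T actual=T -> ctr[0]=3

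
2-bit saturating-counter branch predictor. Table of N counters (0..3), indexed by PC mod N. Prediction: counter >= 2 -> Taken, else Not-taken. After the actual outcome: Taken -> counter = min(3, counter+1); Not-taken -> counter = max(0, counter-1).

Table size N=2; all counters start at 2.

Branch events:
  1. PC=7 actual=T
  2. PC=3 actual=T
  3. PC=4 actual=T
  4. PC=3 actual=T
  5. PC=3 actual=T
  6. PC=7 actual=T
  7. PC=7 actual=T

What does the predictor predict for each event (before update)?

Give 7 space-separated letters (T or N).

Ev 1: PC=7 idx=1 pred=T actual=T -> ctr[1]=3
Ev 2: PC=3 idx=1 pred=T actual=T -> ctr[1]=3
Ev 3: PC=4 idx=0 pred=T actual=T -> ctr[0]=3
Ev 4: PC=3 idx=1 pred=T actual=T -> ctr[1]=3
Ev 5: PC=3 idx=1 pred=T actual=T -> ctr[1]=3
Ev 6: PC=7 idx=1 pred=T actual=T -> ctr[1]=3
Ev 7: PC=7 idx=1 pred=T actual=T -> ctr[1]=3

Answer: T T T T T T T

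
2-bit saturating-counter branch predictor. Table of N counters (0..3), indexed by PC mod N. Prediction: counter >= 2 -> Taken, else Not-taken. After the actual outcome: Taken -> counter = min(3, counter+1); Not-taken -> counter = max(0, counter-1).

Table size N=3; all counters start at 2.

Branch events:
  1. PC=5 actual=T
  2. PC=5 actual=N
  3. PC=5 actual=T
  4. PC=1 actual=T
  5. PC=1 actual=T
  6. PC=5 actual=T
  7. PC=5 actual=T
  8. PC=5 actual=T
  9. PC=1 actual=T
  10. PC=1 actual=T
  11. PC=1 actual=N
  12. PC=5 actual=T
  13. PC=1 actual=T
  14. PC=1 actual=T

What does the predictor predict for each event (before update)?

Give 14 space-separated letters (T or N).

Answer: T T T T T T T T T T T T T T

Derivation:
Ev 1: PC=5 idx=2 pred=T actual=T -> ctr[2]=3
Ev 2: PC=5 idx=2 pred=T actual=N -> ctr[2]=2
Ev 3: PC=5 idx=2 pred=T actual=T -> ctr[2]=3
Ev 4: PC=1 idx=1 pred=T actual=T -> ctr[1]=3
Ev 5: PC=1 idx=1 pred=T actual=T -> ctr[1]=3
Ev 6: PC=5 idx=2 pred=T actual=T -> ctr[2]=3
Ev 7: PC=5 idx=2 pred=T actual=T -> ctr[2]=3
Ev 8: PC=5 idx=2 pred=T actual=T -> ctr[2]=3
Ev 9: PC=1 idx=1 pred=T actual=T -> ctr[1]=3
Ev 10: PC=1 idx=1 pred=T actual=T -> ctr[1]=3
Ev 11: PC=1 idx=1 pred=T actual=N -> ctr[1]=2
Ev 12: PC=5 idx=2 pred=T actual=T -> ctr[2]=3
Ev 13: PC=1 idx=1 pred=T actual=T -> ctr[1]=3
Ev 14: PC=1 idx=1 pred=T actual=T -> ctr[1]=3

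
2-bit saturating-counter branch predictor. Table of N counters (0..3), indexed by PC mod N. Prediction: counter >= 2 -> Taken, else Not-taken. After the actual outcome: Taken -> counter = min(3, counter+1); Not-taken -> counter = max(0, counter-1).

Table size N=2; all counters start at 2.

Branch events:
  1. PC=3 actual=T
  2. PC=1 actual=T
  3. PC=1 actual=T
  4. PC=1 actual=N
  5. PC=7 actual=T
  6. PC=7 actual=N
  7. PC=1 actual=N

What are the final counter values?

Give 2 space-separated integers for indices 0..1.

Answer: 2 1

Derivation:
Ev 1: PC=3 idx=1 pred=T actual=T -> ctr[1]=3
Ev 2: PC=1 idx=1 pred=T actual=T -> ctr[1]=3
Ev 3: PC=1 idx=1 pred=T actual=T -> ctr[1]=3
Ev 4: PC=1 idx=1 pred=T actual=N -> ctr[1]=2
Ev 5: PC=7 idx=1 pred=T actual=T -> ctr[1]=3
Ev 6: PC=7 idx=1 pred=T actual=N -> ctr[1]=2
Ev 7: PC=1 idx=1 pred=T actual=N -> ctr[1]=1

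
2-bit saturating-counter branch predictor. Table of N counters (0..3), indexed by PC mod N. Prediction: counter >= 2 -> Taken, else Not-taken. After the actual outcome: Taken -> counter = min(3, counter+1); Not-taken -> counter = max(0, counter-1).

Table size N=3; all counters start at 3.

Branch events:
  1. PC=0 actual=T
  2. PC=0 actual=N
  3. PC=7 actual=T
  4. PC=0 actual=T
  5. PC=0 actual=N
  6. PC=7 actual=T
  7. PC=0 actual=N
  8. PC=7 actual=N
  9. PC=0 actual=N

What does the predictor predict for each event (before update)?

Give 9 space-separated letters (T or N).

Answer: T T T T T T T T N

Derivation:
Ev 1: PC=0 idx=0 pred=T actual=T -> ctr[0]=3
Ev 2: PC=0 idx=0 pred=T actual=N -> ctr[0]=2
Ev 3: PC=7 idx=1 pred=T actual=T -> ctr[1]=3
Ev 4: PC=0 idx=0 pred=T actual=T -> ctr[0]=3
Ev 5: PC=0 idx=0 pred=T actual=N -> ctr[0]=2
Ev 6: PC=7 idx=1 pred=T actual=T -> ctr[1]=3
Ev 7: PC=0 idx=0 pred=T actual=N -> ctr[0]=1
Ev 8: PC=7 idx=1 pred=T actual=N -> ctr[1]=2
Ev 9: PC=0 idx=0 pred=N actual=N -> ctr[0]=0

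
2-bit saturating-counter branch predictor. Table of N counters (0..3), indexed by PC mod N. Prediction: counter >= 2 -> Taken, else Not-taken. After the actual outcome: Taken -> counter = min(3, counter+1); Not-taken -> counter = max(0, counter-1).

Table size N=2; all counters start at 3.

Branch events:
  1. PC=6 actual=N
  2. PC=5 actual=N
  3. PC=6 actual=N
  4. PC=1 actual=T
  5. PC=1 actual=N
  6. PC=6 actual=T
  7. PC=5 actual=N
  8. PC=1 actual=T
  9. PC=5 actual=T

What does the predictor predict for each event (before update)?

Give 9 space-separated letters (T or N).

Ev 1: PC=6 idx=0 pred=T actual=N -> ctr[0]=2
Ev 2: PC=5 idx=1 pred=T actual=N -> ctr[1]=2
Ev 3: PC=6 idx=0 pred=T actual=N -> ctr[0]=1
Ev 4: PC=1 idx=1 pred=T actual=T -> ctr[1]=3
Ev 5: PC=1 idx=1 pred=T actual=N -> ctr[1]=2
Ev 6: PC=6 idx=0 pred=N actual=T -> ctr[0]=2
Ev 7: PC=5 idx=1 pred=T actual=N -> ctr[1]=1
Ev 8: PC=1 idx=1 pred=N actual=T -> ctr[1]=2
Ev 9: PC=5 idx=1 pred=T actual=T -> ctr[1]=3

Answer: T T T T T N T N T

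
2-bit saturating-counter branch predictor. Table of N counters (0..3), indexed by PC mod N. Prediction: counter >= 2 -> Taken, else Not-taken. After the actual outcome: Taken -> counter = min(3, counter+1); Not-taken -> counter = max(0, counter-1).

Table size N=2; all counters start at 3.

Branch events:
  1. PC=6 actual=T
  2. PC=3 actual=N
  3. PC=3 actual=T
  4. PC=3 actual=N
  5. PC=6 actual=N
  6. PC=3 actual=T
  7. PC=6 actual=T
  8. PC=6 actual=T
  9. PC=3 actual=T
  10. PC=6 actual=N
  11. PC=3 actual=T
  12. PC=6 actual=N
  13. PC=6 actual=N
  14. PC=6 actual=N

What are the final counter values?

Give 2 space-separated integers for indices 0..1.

Answer: 0 3

Derivation:
Ev 1: PC=6 idx=0 pred=T actual=T -> ctr[0]=3
Ev 2: PC=3 idx=1 pred=T actual=N -> ctr[1]=2
Ev 3: PC=3 idx=1 pred=T actual=T -> ctr[1]=3
Ev 4: PC=3 idx=1 pred=T actual=N -> ctr[1]=2
Ev 5: PC=6 idx=0 pred=T actual=N -> ctr[0]=2
Ev 6: PC=3 idx=1 pred=T actual=T -> ctr[1]=3
Ev 7: PC=6 idx=0 pred=T actual=T -> ctr[0]=3
Ev 8: PC=6 idx=0 pred=T actual=T -> ctr[0]=3
Ev 9: PC=3 idx=1 pred=T actual=T -> ctr[1]=3
Ev 10: PC=6 idx=0 pred=T actual=N -> ctr[0]=2
Ev 11: PC=3 idx=1 pred=T actual=T -> ctr[1]=3
Ev 12: PC=6 idx=0 pred=T actual=N -> ctr[0]=1
Ev 13: PC=6 idx=0 pred=N actual=N -> ctr[0]=0
Ev 14: PC=6 idx=0 pred=N actual=N -> ctr[0]=0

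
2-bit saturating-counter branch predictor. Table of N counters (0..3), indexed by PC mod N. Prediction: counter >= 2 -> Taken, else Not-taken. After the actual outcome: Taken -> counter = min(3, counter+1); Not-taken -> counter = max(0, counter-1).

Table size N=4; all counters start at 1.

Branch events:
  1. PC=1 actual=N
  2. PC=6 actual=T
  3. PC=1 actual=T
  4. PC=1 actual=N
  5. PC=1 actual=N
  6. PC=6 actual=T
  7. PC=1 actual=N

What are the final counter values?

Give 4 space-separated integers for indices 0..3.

Ev 1: PC=1 idx=1 pred=N actual=N -> ctr[1]=0
Ev 2: PC=6 idx=2 pred=N actual=T -> ctr[2]=2
Ev 3: PC=1 idx=1 pred=N actual=T -> ctr[1]=1
Ev 4: PC=1 idx=1 pred=N actual=N -> ctr[1]=0
Ev 5: PC=1 idx=1 pred=N actual=N -> ctr[1]=0
Ev 6: PC=6 idx=2 pred=T actual=T -> ctr[2]=3
Ev 7: PC=1 idx=1 pred=N actual=N -> ctr[1]=0

Answer: 1 0 3 1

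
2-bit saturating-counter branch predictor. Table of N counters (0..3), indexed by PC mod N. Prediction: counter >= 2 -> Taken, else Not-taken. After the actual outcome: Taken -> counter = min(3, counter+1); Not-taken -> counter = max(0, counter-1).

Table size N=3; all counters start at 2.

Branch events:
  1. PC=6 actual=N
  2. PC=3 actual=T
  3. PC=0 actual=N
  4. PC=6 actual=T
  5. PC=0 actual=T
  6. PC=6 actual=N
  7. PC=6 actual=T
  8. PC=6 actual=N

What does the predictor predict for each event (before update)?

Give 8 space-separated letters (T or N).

Answer: T N T N T T T T

Derivation:
Ev 1: PC=6 idx=0 pred=T actual=N -> ctr[0]=1
Ev 2: PC=3 idx=0 pred=N actual=T -> ctr[0]=2
Ev 3: PC=0 idx=0 pred=T actual=N -> ctr[0]=1
Ev 4: PC=6 idx=0 pred=N actual=T -> ctr[0]=2
Ev 5: PC=0 idx=0 pred=T actual=T -> ctr[0]=3
Ev 6: PC=6 idx=0 pred=T actual=N -> ctr[0]=2
Ev 7: PC=6 idx=0 pred=T actual=T -> ctr[0]=3
Ev 8: PC=6 idx=0 pred=T actual=N -> ctr[0]=2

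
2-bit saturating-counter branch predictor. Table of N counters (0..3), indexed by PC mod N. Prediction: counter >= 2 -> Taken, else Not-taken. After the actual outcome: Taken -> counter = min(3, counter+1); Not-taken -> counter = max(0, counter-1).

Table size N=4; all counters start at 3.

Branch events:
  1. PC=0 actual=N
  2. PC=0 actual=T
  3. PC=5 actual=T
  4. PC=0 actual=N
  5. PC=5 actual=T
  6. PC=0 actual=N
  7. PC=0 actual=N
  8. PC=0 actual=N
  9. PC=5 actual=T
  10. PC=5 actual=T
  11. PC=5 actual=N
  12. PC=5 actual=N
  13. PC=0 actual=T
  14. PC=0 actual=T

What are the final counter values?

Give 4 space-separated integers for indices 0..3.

Ev 1: PC=0 idx=0 pred=T actual=N -> ctr[0]=2
Ev 2: PC=0 idx=0 pred=T actual=T -> ctr[0]=3
Ev 3: PC=5 idx=1 pred=T actual=T -> ctr[1]=3
Ev 4: PC=0 idx=0 pred=T actual=N -> ctr[0]=2
Ev 5: PC=5 idx=1 pred=T actual=T -> ctr[1]=3
Ev 6: PC=0 idx=0 pred=T actual=N -> ctr[0]=1
Ev 7: PC=0 idx=0 pred=N actual=N -> ctr[0]=0
Ev 8: PC=0 idx=0 pred=N actual=N -> ctr[0]=0
Ev 9: PC=5 idx=1 pred=T actual=T -> ctr[1]=3
Ev 10: PC=5 idx=1 pred=T actual=T -> ctr[1]=3
Ev 11: PC=5 idx=1 pred=T actual=N -> ctr[1]=2
Ev 12: PC=5 idx=1 pred=T actual=N -> ctr[1]=1
Ev 13: PC=0 idx=0 pred=N actual=T -> ctr[0]=1
Ev 14: PC=0 idx=0 pred=N actual=T -> ctr[0]=2

Answer: 2 1 3 3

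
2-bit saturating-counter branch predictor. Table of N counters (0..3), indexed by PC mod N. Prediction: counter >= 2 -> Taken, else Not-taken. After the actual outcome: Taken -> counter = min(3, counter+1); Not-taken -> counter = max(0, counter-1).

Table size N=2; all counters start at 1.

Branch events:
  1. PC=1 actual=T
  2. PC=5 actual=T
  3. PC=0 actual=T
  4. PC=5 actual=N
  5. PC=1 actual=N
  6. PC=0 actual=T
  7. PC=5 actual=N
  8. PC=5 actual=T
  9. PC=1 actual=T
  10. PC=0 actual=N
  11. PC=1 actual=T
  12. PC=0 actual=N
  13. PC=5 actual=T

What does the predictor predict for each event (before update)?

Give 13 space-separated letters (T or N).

Answer: N T N T T T N N N T T T T

Derivation:
Ev 1: PC=1 idx=1 pred=N actual=T -> ctr[1]=2
Ev 2: PC=5 idx=1 pred=T actual=T -> ctr[1]=3
Ev 3: PC=0 idx=0 pred=N actual=T -> ctr[0]=2
Ev 4: PC=5 idx=1 pred=T actual=N -> ctr[1]=2
Ev 5: PC=1 idx=1 pred=T actual=N -> ctr[1]=1
Ev 6: PC=0 idx=0 pred=T actual=T -> ctr[0]=3
Ev 7: PC=5 idx=1 pred=N actual=N -> ctr[1]=0
Ev 8: PC=5 idx=1 pred=N actual=T -> ctr[1]=1
Ev 9: PC=1 idx=1 pred=N actual=T -> ctr[1]=2
Ev 10: PC=0 idx=0 pred=T actual=N -> ctr[0]=2
Ev 11: PC=1 idx=1 pred=T actual=T -> ctr[1]=3
Ev 12: PC=0 idx=0 pred=T actual=N -> ctr[0]=1
Ev 13: PC=5 idx=1 pred=T actual=T -> ctr[1]=3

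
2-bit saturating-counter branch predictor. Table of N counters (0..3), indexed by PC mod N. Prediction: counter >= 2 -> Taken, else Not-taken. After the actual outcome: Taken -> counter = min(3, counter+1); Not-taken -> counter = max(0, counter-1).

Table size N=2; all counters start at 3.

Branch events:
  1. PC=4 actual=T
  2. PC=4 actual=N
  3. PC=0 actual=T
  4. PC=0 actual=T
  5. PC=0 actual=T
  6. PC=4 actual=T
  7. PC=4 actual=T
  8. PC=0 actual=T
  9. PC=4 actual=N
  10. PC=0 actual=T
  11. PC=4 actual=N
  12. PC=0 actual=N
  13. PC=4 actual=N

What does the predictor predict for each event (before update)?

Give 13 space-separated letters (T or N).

Ev 1: PC=4 idx=0 pred=T actual=T -> ctr[0]=3
Ev 2: PC=4 idx=0 pred=T actual=N -> ctr[0]=2
Ev 3: PC=0 idx=0 pred=T actual=T -> ctr[0]=3
Ev 4: PC=0 idx=0 pred=T actual=T -> ctr[0]=3
Ev 5: PC=0 idx=0 pred=T actual=T -> ctr[0]=3
Ev 6: PC=4 idx=0 pred=T actual=T -> ctr[0]=3
Ev 7: PC=4 idx=0 pred=T actual=T -> ctr[0]=3
Ev 8: PC=0 idx=0 pred=T actual=T -> ctr[0]=3
Ev 9: PC=4 idx=0 pred=T actual=N -> ctr[0]=2
Ev 10: PC=0 idx=0 pred=T actual=T -> ctr[0]=3
Ev 11: PC=4 idx=0 pred=T actual=N -> ctr[0]=2
Ev 12: PC=0 idx=0 pred=T actual=N -> ctr[0]=1
Ev 13: PC=4 idx=0 pred=N actual=N -> ctr[0]=0

Answer: T T T T T T T T T T T T N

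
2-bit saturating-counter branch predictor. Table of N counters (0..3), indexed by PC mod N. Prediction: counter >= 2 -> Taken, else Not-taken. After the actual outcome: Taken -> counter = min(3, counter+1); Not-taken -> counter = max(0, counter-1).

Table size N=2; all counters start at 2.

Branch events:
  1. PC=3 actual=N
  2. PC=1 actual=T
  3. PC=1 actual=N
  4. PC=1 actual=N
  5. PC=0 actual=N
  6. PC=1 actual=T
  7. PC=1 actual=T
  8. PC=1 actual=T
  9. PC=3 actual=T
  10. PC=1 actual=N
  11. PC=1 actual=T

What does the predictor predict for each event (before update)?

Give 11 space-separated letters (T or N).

Ev 1: PC=3 idx=1 pred=T actual=N -> ctr[1]=1
Ev 2: PC=1 idx=1 pred=N actual=T -> ctr[1]=2
Ev 3: PC=1 idx=1 pred=T actual=N -> ctr[1]=1
Ev 4: PC=1 idx=1 pred=N actual=N -> ctr[1]=0
Ev 5: PC=0 idx=0 pred=T actual=N -> ctr[0]=1
Ev 6: PC=1 idx=1 pred=N actual=T -> ctr[1]=1
Ev 7: PC=1 idx=1 pred=N actual=T -> ctr[1]=2
Ev 8: PC=1 idx=1 pred=T actual=T -> ctr[1]=3
Ev 9: PC=3 idx=1 pred=T actual=T -> ctr[1]=3
Ev 10: PC=1 idx=1 pred=T actual=N -> ctr[1]=2
Ev 11: PC=1 idx=1 pred=T actual=T -> ctr[1]=3

Answer: T N T N T N N T T T T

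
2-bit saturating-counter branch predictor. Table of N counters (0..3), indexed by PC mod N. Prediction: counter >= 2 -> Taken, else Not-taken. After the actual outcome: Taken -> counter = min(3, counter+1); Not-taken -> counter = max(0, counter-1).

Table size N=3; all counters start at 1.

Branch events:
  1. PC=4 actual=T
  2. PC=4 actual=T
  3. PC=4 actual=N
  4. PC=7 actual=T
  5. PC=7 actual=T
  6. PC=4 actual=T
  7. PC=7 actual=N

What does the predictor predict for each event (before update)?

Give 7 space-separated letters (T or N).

Answer: N T T T T T T

Derivation:
Ev 1: PC=4 idx=1 pred=N actual=T -> ctr[1]=2
Ev 2: PC=4 idx=1 pred=T actual=T -> ctr[1]=3
Ev 3: PC=4 idx=1 pred=T actual=N -> ctr[1]=2
Ev 4: PC=7 idx=1 pred=T actual=T -> ctr[1]=3
Ev 5: PC=7 idx=1 pred=T actual=T -> ctr[1]=3
Ev 6: PC=4 idx=1 pred=T actual=T -> ctr[1]=3
Ev 7: PC=7 idx=1 pred=T actual=N -> ctr[1]=2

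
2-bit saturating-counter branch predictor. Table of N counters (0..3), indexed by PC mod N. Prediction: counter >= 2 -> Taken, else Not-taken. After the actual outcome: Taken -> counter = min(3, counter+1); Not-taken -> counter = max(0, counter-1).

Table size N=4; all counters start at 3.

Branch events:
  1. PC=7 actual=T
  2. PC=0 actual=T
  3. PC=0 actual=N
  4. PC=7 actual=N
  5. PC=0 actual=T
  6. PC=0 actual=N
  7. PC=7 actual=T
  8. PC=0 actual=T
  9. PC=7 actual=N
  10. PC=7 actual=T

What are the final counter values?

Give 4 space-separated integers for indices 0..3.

Answer: 3 3 3 3

Derivation:
Ev 1: PC=7 idx=3 pred=T actual=T -> ctr[3]=3
Ev 2: PC=0 idx=0 pred=T actual=T -> ctr[0]=3
Ev 3: PC=0 idx=0 pred=T actual=N -> ctr[0]=2
Ev 4: PC=7 idx=3 pred=T actual=N -> ctr[3]=2
Ev 5: PC=0 idx=0 pred=T actual=T -> ctr[0]=3
Ev 6: PC=0 idx=0 pred=T actual=N -> ctr[0]=2
Ev 7: PC=7 idx=3 pred=T actual=T -> ctr[3]=3
Ev 8: PC=0 idx=0 pred=T actual=T -> ctr[0]=3
Ev 9: PC=7 idx=3 pred=T actual=N -> ctr[3]=2
Ev 10: PC=7 idx=3 pred=T actual=T -> ctr[3]=3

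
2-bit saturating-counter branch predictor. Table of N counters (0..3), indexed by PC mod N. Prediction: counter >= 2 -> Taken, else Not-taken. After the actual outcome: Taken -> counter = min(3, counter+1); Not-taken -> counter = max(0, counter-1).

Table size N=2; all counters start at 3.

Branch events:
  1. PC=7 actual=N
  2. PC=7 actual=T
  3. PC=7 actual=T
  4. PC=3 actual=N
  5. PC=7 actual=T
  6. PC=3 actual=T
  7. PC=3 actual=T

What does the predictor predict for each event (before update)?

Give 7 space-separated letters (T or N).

Answer: T T T T T T T

Derivation:
Ev 1: PC=7 idx=1 pred=T actual=N -> ctr[1]=2
Ev 2: PC=7 idx=1 pred=T actual=T -> ctr[1]=3
Ev 3: PC=7 idx=1 pred=T actual=T -> ctr[1]=3
Ev 4: PC=3 idx=1 pred=T actual=N -> ctr[1]=2
Ev 5: PC=7 idx=1 pred=T actual=T -> ctr[1]=3
Ev 6: PC=3 idx=1 pred=T actual=T -> ctr[1]=3
Ev 7: PC=3 idx=1 pred=T actual=T -> ctr[1]=3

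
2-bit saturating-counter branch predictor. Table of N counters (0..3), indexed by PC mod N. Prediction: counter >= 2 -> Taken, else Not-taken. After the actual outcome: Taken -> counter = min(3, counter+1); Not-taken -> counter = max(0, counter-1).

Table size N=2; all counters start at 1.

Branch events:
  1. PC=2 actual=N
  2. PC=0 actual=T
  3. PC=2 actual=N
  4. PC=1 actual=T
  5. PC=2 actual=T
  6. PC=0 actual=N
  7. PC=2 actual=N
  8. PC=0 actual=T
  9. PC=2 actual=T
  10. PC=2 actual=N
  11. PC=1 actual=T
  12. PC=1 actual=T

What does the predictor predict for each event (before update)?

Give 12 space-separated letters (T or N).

Answer: N N N N N N N N N T T T

Derivation:
Ev 1: PC=2 idx=0 pred=N actual=N -> ctr[0]=0
Ev 2: PC=0 idx=0 pred=N actual=T -> ctr[0]=1
Ev 3: PC=2 idx=0 pred=N actual=N -> ctr[0]=0
Ev 4: PC=1 idx=1 pred=N actual=T -> ctr[1]=2
Ev 5: PC=2 idx=0 pred=N actual=T -> ctr[0]=1
Ev 6: PC=0 idx=0 pred=N actual=N -> ctr[0]=0
Ev 7: PC=2 idx=0 pred=N actual=N -> ctr[0]=0
Ev 8: PC=0 idx=0 pred=N actual=T -> ctr[0]=1
Ev 9: PC=2 idx=0 pred=N actual=T -> ctr[0]=2
Ev 10: PC=2 idx=0 pred=T actual=N -> ctr[0]=1
Ev 11: PC=1 idx=1 pred=T actual=T -> ctr[1]=3
Ev 12: PC=1 idx=1 pred=T actual=T -> ctr[1]=3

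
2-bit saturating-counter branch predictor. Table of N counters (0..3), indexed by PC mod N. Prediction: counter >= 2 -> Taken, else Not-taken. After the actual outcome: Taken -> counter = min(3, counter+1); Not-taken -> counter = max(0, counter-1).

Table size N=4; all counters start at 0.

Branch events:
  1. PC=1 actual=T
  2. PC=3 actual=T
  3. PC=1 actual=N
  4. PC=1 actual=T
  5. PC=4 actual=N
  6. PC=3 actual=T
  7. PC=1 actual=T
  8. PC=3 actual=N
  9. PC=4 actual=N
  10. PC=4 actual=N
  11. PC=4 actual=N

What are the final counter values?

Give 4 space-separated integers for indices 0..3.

Ev 1: PC=1 idx=1 pred=N actual=T -> ctr[1]=1
Ev 2: PC=3 idx=3 pred=N actual=T -> ctr[3]=1
Ev 3: PC=1 idx=1 pred=N actual=N -> ctr[1]=0
Ev 4: PC=1 idx=1 pred=N actual=T -> ctr[1]=1
Ev 5: PC=4 idx=0 pred=N actual=N -> ctr[0]=0
Ev 6: PC=3 idx=3 pred=N actual=T -> ctr[3]=2
Ev 7: PC=1 idx=1 pred=N actual=T -> ctr[1]=2
Ev 8: PC=3 idx=3 pred=T actual=N -> ctr[3]=1
Ev 9: PC=4 idx=0 pred=N actual=N -> ctr[0]=0
Ev 10: PC=4 idx=0 pred=N actual=N -> ctr[0]=0
Ev 11: PC=4 idx=0 pred=N actual=N -> ctr[0]=0

Answer: 0 2 0 1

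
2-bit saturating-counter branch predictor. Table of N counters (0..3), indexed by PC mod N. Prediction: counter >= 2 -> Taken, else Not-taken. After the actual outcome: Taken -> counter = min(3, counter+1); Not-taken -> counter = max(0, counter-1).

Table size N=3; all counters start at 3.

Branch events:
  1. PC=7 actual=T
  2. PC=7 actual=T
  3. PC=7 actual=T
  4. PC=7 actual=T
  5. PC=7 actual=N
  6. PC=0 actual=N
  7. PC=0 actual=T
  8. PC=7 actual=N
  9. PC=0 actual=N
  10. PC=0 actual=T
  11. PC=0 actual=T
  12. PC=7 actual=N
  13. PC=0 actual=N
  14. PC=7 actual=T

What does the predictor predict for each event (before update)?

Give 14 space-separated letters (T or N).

Answer: T T T T T T T T T T T N T N

Derivation:
Ev 1: PC=7 idx=1 pred=T actual=T -> ctr[1]=3
Ev 2: PC=7 idx=1 pred=T actual=T -> ctr[1]=3
Ev 3: PC=7 idx=1 pred=T actual=T -> ctr[1]=3
Ev 4: PC=7 idx=1 pred=T actual=T -> ctr[1]=3
Ev 5: PC=7 idx=1 pred=T actual=N -> ctr[1]=2
Ev 6: PC=0 idx=0 pred=T actual=N -> ctr[0]=2
Ev 7: PC=0 idx=0 pred=T actual=T -> ctr[0]=3
Ev 8: PC=7 idx=1 pred=T actual=N -> ctr[1]=1
Ev 9: PC=0 idx=0 pred=T actual=N -> ctr[0]=2
Ev 10: PC=0 idx=0 pred=T actual=T -> ctr[0]=3
Ev 11: PC=0 idx=0 pred=T actual=T -> ctr[0]=3
Ev 12: PC=7 idx=1 pred=N actual=N -> ctr[1]=0
Ev 13: PC=0 idx=0 pred=T actual=N -> ctr[0]=2
Ev 14: PC=7 idx=1 pred=N actual=T -> ctr[1]=1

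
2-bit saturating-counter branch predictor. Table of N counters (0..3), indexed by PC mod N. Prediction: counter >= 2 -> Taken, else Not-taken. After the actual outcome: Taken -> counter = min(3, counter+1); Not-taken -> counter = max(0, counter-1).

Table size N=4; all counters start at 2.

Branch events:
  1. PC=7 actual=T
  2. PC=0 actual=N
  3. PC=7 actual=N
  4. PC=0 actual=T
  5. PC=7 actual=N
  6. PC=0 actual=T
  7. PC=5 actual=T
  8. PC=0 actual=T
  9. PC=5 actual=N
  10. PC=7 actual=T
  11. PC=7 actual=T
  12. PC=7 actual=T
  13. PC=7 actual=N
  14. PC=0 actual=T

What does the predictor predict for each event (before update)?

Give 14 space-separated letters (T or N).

Answer: T T T N T T T T T N T T T T

Derivation:
Ev 1: PC=7 idx=3 pred=T actual=T -> ctr[3]=3
Ev 2: PC=0 idx=0 pred=T actual=N -> ctr[0]=1
Ev 3: PC=7 idx=3 pred=T actual=N -> ctr[3]=2
Ev 4: PC=0 idx=0 pred=N actual=T -> ctr[0]=2
Ev 5: PC=7 idx=3 pred=T actual=N -> ctr[3]=1
Ev 6: PC=0 idx=0 pred=T actual=T -> ctr[0]=3
Ev 7: PC=5 idx=1 pred=T actual=T -> ctr[1]=3
Ev 8: PC=0 idx=0 pred=T actual=T -> ctr[0]=3
Ev 9: PC=5 idx=1 pred=T actual=N -> ctr[1]=2
Ev 10: PC=7 idx=3 pred=N actual=T -> ctr[3]=2
Ev 11: PC=7 idx=3 pred=T actual=T -> ctr[3]=3
Ev 12: PC=7 idx=3 pred=T actual=T -> ctr[3]=3
Ev 13: PC=7 idx=3 pred=T actual=N -> ctr[3]=2
Ev 14: PC=0 idx=0 pred=T actual=T -> ctr[0]=3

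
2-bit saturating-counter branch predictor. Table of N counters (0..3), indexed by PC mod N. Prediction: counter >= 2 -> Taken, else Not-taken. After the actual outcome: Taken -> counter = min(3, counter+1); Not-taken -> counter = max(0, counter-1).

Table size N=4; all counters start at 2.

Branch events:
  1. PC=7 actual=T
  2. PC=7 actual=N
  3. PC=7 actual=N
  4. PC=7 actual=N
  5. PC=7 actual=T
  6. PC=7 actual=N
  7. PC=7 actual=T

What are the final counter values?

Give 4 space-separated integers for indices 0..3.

Ev 1: PC=7 idx=3 pred=T actual=T -> ctr[3]=3
Ev 2: PC=7 idx=3 pred=T actual=N -> ctr[3]=2
Ev 3: PC=7 idx=3 pred=T actual=N -> ctr[3]=1
Ev 4: PC=7 idx=3 pred=N actual=N -> ctr[3]=0
Ev 5: PC=7 idx=3 pred=N actual=T -> ctr[3]=1
Ev 6: PC=7 idx=3 pred=N actual=N -> ctr[3]=0
Ev 7: PC=7 idx=3 pred=N actual=T -> ctr[3]=1

Answer: 2 2 2 1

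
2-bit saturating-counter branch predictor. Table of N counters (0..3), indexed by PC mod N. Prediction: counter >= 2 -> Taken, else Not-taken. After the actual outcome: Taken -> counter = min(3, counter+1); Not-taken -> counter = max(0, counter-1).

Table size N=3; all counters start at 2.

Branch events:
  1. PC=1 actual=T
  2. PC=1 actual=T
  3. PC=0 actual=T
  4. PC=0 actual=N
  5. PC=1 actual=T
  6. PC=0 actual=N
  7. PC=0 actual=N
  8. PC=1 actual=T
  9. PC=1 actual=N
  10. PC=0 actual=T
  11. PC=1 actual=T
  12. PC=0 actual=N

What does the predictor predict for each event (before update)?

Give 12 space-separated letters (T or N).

Answer: T T T T T T N T T N T N

Derivation:
Ev 1: PC=1 idx=1 pred=T actual=T -> ctr[1]=3
Ev 2: PC=1 idx=1 pred=T actual=T -> ctr[1]=3
Ev 3: PC=0 idx=0 pred=T actual=T -> ctr[0]=3
Ev 4: PC=0 idx=0 pred=T actual=N -> ctr[0]=2
Ev 5: PC=1 idx=1 pred=T actual=T -> ctr[1]=3
Ev 6: PC=0 idx=0 pred=T actual=N -> ctr[0]=1
Ev 7: PC=0 idx=0 pred=N actual=N -> ctr[0]=0
Ev 8: PC=1 idx=1 pred=T actual=T -> ctr[1]=3
Ev 9: PC=1 idx=1 pred=T actual=N -> ctr[1]=2
Ev 10: PC=0 idx=0 pred=N actual=T -> ctr[0]=1
Ev 11: PC=1 idx=1 pred=T actual=T -> ctr[1]=3
Ev 12: PC=0 idx=0 pred=N actual=N -> ctr[0]=0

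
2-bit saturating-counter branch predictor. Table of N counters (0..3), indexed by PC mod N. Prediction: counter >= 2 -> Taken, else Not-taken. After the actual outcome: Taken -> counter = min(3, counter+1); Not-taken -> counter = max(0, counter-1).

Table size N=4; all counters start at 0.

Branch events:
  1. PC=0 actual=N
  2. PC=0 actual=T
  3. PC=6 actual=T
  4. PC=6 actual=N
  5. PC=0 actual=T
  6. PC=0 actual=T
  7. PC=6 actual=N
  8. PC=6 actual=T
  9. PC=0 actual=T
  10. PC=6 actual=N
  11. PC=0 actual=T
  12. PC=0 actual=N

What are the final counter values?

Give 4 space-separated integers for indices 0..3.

Ev 1: PC=0 idx=0 pred=N actual=N -> ctr[0]=0
Ev 2: PC=0 idx=0 pred=N actual=T -> ctr[0]=1
Ev 3: PC=6 idx=2 pred=N actual=T -> ctr[2]=1
Ev 4: PC=6 idx=2 pred=N actual=N -> ctr[2]=0
Ev 5: PC=0 idx=0 pred=N actual=T -> ctr[0]=2
Ev 6: PC=0 idx=0 pred=T actual=T -> ctr[0]=3
Ev 7: PC=6 idx=2 pred=N actual=N -> ctr[2]=0
Ev 8: PC=6 idx=2 pred=N actual=T -> ctr[2]=1
Ev 9: PC=0 idx=0 pred=T actual=T -> ctr[0]=3
Ev 10: PC=6 idx=2 pred=N actual=N -> ctr[2]=0
Ev 11: PC=0 idx=0 pred=T actual=T -> ctr[0]=3
Ev 12: PC=0 idx=0 pred=T actual=N -> ctr[0]=2

Answer: 2 0 0 0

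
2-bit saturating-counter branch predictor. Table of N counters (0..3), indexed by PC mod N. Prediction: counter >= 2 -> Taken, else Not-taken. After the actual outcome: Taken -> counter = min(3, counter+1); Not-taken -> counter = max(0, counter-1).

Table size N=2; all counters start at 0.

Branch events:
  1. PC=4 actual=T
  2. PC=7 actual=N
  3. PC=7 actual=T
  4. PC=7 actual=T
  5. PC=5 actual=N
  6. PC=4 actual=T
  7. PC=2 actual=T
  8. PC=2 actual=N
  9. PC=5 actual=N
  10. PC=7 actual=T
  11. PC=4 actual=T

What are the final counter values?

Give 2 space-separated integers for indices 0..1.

Ev 1: PC=4 idx=0 pred=N actual=T -> ctr[0]=1
Ev 2: PC=7 idx=1 pred=N actual=N -> ctr[1]=0
Ev 3: PC=7 idx=1 pred=N actual=T -> ctr[1]=1
Ev 4: PC=7 idx=1 pred=N actual=T -> ctr[1]=2
Ev 5: PC=5 idx=1 pred=T actual=N -> ctr[1]=1
Ev 6: PC=4 idx=0 pred=N actual=T -> ctr[0]=2
Ev 7: PC=2 idx=0 pred=T actual=T -> ctr[0]=3
Ev 8: PC=2 idx=0 pred=T actual=N -> ctr[0]=2
Ev 9: PC=5 idx=1 pred=N actual=N -> ctr[1]=0
Ev 10: PC=7 idx=1 pred=N actual=T -> ctr[1]=1
Ev 11: PC=4 idx=0 pred=T actual=T -> ctr[0]=3

Answer: 3 1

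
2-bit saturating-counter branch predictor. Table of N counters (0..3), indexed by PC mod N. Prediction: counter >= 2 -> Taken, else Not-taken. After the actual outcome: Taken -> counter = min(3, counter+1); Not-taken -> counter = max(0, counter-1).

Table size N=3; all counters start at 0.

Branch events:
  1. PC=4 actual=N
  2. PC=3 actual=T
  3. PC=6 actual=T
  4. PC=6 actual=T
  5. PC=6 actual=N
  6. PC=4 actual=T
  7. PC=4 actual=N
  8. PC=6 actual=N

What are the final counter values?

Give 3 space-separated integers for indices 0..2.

Answer: 1 0 0

Derivation:
Ev 1: PC=4 idx=1 pred=N actual=N -> ctr[1]=0
Ev 2: PC=3 idx=0 pred=N actual=T -> ctr[0]=1
Ev 3: PC=6 idx=0 pred=N actual=T -> ctr[0]=2
Ev 4: PC=6 idx=0 pred=T actual=T -> ctr[0]=3
Ev 5: PC=6 idx=0 pred=T actual=N -> ctr[0]=2
Ev 6: PC=4 idx=1 pred=N actual=T -> ctr[1]=1
Ev 7: PC=4 idx=1 pred=N actual=N -> ctr[1]=0
Ev 8: PC=6 idx=0 pred=T actual=N -> ctr[0]=1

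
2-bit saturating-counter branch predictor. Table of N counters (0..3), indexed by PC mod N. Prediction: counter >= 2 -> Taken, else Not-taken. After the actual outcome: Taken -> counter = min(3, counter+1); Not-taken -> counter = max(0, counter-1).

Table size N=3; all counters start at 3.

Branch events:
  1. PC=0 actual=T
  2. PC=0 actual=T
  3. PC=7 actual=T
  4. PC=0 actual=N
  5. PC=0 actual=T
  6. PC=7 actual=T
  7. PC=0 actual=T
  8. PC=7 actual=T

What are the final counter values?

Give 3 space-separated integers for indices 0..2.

Ev 1: PC=0 idx=0 pred=T actual=T -> ctr[0]=3
Ev 2: PC=0 idx=0 pred=T actual=T -> ctr[0]=3
Ev 3: PC=7 idx=1 pred=T actual=T -> ctr[1]=3
Ev 4: PC=0 idx=0 pred=T actual=N -> ctr[0]=2
Ev 5: PC=0 idx=0 pred=T actual=T -> ctr[0]=3
Ev 6: PC=7 idx=1 pred=T actual=T -> ctr[1]=3
Ev 7: PC=0 idx=0 pred=T actual=T -> ctr[0]=3
Ev 8: PC=7 idx=1 pred=T actual=T -> ctr[1]=3

Answer: 3 3 3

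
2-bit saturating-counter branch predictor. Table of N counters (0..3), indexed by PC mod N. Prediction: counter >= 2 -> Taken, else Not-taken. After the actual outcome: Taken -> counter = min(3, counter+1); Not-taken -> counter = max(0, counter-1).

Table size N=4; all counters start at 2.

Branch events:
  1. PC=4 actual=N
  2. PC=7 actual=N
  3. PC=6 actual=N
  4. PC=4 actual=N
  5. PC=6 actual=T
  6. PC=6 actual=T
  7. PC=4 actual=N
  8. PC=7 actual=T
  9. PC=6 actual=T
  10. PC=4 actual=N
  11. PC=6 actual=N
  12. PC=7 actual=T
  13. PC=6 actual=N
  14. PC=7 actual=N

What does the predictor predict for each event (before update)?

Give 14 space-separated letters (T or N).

Ev 1: PC=4 idx=0 pred=T actual=N -> ctr[0]=1
Ev 2: PC=7 idx=3 pred=T actual=N -> ctr[3]=1
Ev 3: PC=6 idx=2 pred=T actual=N -> ctr[2]=1
Ev 4: PC=4 idx=0 pred=N actual=N -> ctr[0]=0
Ev 5: PC=6 idx=2 pred=N actual=T -> ctr[2]=2
Ev 6: PC=6 idx=2 pred=T actual=T -> ctr[2]=3
Ev 7: PC=4 idx=0 pred=N actual=N -> ctr[0]=0
Ev 8: PC=7 idx=3 pred=N actual=T -> ctr[3]=2
Ev 9: PC=6 idx=2 pred=T actual=T -> ctr[2]=3
Ev 10: PC=4 idx=0 pred=N actual=N -> ctr[0]=0
Ev 11: PC=6 idx=2 pred=T actual=N -> ctr[2]=2
Ev 12: PC=7 idx=3 pred=T actual=T -> ctr[3]=3
Ev 13: PC=6 idx=2 pred=T actual=N -> ctr[2]=1
Ev 14: PC=7 idx=3 pred=T actual=N -> ctr[3]=2

Answer: T T T N N T N N T N T T T T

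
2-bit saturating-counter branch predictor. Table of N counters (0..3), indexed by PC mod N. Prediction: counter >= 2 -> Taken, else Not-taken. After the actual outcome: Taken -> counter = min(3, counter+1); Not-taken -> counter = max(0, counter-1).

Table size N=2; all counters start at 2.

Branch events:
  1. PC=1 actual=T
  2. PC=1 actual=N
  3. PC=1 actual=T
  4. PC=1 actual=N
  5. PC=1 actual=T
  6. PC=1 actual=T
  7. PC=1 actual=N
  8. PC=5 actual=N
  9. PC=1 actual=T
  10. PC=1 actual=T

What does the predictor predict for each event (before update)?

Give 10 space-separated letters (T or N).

Ev 1: PC=1 idx=1 pred=T actual=T -> ctr[1]=3
Ev 2: PC=1 idx=1 pred=T actual=N -> ctr[1]=2
Ev 3: PC=1 idx=1 pred=T actual=T -> ctr[1]=3
Ev 4: PC=1 idx=1 pred=T actual=N -> ctr[1]=2
Ev 5: PC=1 idx=1 pred=T actual=T -> ctr[1]=3
Ev 6: PC=1 idx=1 pred=T actual=T -> ctr[1]=3
Ev 7: PC=1 idx=1 pred=T actual=N -> ctr[1]=2
Ev 8: PC=5 idx=1 pred=T actual=N -> ctr[1]=1
Ev 9: PC=1 idx=1 pred=N actual=T -> ctr[1]=2
Ev 10: PC=1 idx=1 pred=T actual=T -> ctr[1]=3

Answer: T T T T T T T T N T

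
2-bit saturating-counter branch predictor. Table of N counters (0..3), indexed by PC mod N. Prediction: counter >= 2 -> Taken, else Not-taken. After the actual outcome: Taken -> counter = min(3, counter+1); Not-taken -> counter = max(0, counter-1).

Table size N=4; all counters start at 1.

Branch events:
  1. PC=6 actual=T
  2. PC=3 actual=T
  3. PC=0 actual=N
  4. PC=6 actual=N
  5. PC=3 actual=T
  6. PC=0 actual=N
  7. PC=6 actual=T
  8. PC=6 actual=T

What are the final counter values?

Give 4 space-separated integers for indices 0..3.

Answer: 0 1 3 3

Derivation:
Ev 1: PC=6 idx=2 pred=N actual=T -> ctr[2]=2
Ev 2: PC=3 idx=3 pred=N actual=T -> ctr[3]=2
Ev 3: PC=0 idx=0 pred=N actual=N -> ctr[0]=0
Ev 4: PC=6 idx=2 pred=T actual=N -> ctr[2]=1
Ev 5: PC=3 idx=3 pred=T actual=T -> ctr[3]=3
Ev 6: PC=0 idx=0 pred=N actual=N -> ctr[0]=0
Ev 7: PC=6 idx=2 pred=N actual=T -> ctr[2]=2
Ev 8: PC=6 idx=2 pred=T actual=T -> ctr[2]=3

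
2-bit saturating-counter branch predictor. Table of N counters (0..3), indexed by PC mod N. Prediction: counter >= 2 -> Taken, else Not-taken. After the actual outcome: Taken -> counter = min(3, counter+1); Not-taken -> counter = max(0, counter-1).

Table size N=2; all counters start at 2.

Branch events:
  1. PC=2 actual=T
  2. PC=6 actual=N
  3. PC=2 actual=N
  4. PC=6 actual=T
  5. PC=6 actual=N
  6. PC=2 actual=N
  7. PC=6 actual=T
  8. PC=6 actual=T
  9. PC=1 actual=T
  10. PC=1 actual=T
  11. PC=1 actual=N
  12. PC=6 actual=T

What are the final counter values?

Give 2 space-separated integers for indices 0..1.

Ev 1: PC=2 idx=0 pred=T actual=T -> ctr[0]=3
Ev 2: PC=6 idx=0 pred=T actual=N -> ctr[0]=2
Ev 3: PC=2 idx=0 pred=T actual=N -> ctr[0]=1
Ev 4: PC=6 idx=0 pred=N actual=T -> ctr[0]=2
Ev 5: PC=6 idx=0 pred=T actual=N -> ctr[0]=1
Ev 6: PC=2 idx=0 pred=N actual=N -> ctr[0]=0
Ev 7: PC=6 idx=0 pred=N actual=T -> ctr[0]=1
Ev 8: PC=6 idx=0 pred=N actual=T -> ctr[0]=2
Ev 9: PC=1 idx=1 pred=T actual=T -> ctr[1]=3
Ev 10: PC=1 idx=1 pred=T actual=T -> ctr[1]=3
Ev 11: PC=1 idx=1 pred=T actual=N -> ctr[1]=2
Ev 12: PC=6 idx=0 pred=T actual=T -> ctr[0]=3

Answer: 3 2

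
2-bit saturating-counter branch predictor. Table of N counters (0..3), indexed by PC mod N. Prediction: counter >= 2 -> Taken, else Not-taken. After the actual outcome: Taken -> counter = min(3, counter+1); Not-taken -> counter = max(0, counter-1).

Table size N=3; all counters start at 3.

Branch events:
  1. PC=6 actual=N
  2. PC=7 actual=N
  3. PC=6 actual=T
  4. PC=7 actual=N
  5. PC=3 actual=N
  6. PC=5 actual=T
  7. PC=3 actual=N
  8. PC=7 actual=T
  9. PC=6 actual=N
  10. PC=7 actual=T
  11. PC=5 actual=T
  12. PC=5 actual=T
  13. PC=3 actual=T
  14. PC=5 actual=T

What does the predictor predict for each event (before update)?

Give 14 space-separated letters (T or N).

Answer: T T T T T T T N N T T T N T

Derivation:
Ev 1: PC=6 idx=0 pred=T actual=N -> ctr[0]=2
Ev 2: PC=7 idx=1 pred=T actual=N -> ctr[1]=2
Ev 3: PC=6 idx=0 pred=T actual=T -> ctr[0]=3
Ev 4: PC=7 idx=1 pred=T actual=N -> ctr[1]=1
Ev 5: PC=3 idx=0 pred=T actual=N -> ctr[0]=2
Ev 6: PC=5 idx=2 pred=T actual=T -> ctr[2]=3
Ev 7: PC=3 idx=0 pred=T actual=N -> ctr[0]=1
Ev 8: PC=7 idx=1 pred=N actual=T -> ctr[1]=2
Ev 9: PC=6 idx=0 pred=N actual=N -> ctr[0]=0
Ev 10: PC=7 idx=1 pred=T actual=T -> ctr[1]=3
Ev 11: PC=5 idx=2 pred=T actual=T -> ctr[2]=3
Ev 12: PC=5 idx=2 pred=T actual=T -> ctr[2]=3
Ev 13: PC=3 idx=0 pred=N actual=T -> ctr[0]=1
Ev 14: PC=5 idx=2 pred=T actual=T -> ctr[2]=3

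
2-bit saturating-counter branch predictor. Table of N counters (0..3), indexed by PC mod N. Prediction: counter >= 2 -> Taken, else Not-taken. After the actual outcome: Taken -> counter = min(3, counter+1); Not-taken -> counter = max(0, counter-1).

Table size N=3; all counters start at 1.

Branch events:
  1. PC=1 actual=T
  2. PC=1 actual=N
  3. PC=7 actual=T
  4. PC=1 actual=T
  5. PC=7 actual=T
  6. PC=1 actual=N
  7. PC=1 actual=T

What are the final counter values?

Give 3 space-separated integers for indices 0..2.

Answer: 1 3 1

Derivation:
Ev 1: PC=1 idx=1 pred=N actual=T -> ctr[1]=2
Ev 2: PC=1 idx=1 pred=T actual=N -> ctr[1]=1
Ev 3: PC=7 idx=1 pred=N actual=T -> ctr[1]=2
Ev 4: PC=1 idx=1 pred=T actual=T -> ctr[1]=3
Ev 5: PC=7 idx=1 pred=T actual=T -> ctr[1]=3
Ev 6: PC=1 idx=1 pred=T actual=N -> ctr[1]=2
Ev 7: PC=1 idx=1 pred=T actual=T -> ctr[1]=3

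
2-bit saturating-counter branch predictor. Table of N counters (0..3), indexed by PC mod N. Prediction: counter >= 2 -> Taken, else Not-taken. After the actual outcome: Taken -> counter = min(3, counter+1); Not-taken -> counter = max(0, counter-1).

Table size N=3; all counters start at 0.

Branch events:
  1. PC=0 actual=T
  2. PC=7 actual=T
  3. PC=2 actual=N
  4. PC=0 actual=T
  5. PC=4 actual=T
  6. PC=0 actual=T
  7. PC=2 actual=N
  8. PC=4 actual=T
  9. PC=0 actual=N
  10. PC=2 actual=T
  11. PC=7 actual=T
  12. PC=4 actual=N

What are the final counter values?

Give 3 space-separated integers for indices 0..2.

Answer: 2 2 1

Derivation:
Ev 1: PC=0 idx=0 pred=N actual=T -> ctr[0]=1
Ev 2: PC=7 idx=1 pred=N actual=T -> ctr[1]=1
Ev 3: PC=2 idx=2 pred=N actual=N -> ctr[2]=0
Ev 4: PC=0 idx=0 pred=N actual=T -> ctr[0]=2
Ev 5: PC=4 idx=1 pred=N actual=T -> ctr[1]=2
Ev 6: PC=0 idx=0 pred=T actual=T -> ctr[0]=3
Ev 7: PC=2 idx=2 pred=N actual=N -> ctr[2]=0
Ev 8: PC=4 idx=1 pred=T actual=T -> ctr[1]=3
Ev 9: PC=0 idx=0 pred=T actual=N -> ctr[0]=2
Ev 10: PC=2 idx=2 pred=N actual=T -> ctr[2]=1
Ev 11: PC=7 idx=1 pred=T actual=T -> ctr[1]=3
Ev 12: PC=4 idx=1 pred=T actual=N -> ctr[1]=2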